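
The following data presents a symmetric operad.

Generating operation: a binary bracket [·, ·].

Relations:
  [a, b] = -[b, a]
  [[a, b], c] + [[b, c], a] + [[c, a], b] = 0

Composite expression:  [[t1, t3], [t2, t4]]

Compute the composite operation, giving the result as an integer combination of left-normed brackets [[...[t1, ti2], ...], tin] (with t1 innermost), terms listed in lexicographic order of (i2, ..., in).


[[[t1, t3], t2], t4] - [[[t1, t3], t4], t2]


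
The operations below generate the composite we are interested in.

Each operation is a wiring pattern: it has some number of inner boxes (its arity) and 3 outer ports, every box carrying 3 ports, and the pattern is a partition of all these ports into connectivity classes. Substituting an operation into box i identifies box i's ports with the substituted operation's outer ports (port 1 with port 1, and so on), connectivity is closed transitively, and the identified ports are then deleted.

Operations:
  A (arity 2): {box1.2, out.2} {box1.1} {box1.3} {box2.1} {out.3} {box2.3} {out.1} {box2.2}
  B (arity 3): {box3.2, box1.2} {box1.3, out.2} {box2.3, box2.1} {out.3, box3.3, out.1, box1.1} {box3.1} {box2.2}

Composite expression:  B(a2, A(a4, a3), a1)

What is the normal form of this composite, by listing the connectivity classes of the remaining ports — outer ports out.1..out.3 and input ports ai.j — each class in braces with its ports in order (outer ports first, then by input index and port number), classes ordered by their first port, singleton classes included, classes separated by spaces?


{out.1, out.3, a1.3, a2.1} {out.2, a2.3} {a1.1} {a1.2, a2.2} {a3.1} {a3.2} {a3.3} {a4.1} {a4.2} {a4.3}

Two ports join when wires chain via B-identified ports.
A over (a4, a3) gives {out.1} {out.2, a4.2} {out.3} {a3.1} {a3.2} {a3.3} {a4.1} {a4.3}, out.j being that stage's outer ports
B over (a2, a4, a3, a1) gives {out.1, out.3, a1.3, a2.1} {out.2, a2.3} {a1.1} {a1.2, a2.2} {a3.1} {a3.2} {a3.3} {a4.1} {a4.2} {a4.3}, out.j being that stage's outer ports


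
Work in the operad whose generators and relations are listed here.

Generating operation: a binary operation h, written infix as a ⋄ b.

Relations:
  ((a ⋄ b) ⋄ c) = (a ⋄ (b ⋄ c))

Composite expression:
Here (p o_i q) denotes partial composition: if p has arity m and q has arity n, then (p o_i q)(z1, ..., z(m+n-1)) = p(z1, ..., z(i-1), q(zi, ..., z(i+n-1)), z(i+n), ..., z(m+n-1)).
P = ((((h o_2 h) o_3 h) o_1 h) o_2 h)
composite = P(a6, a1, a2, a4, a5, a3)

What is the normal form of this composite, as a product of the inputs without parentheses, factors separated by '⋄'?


a6 ⋄ a1 ⋄ a2 ⋄ a4 ⋄ a5 ⋄ a3

Key point: h is associative — brackets drop, the a-order remains.
(a1 ⋄ a2) unparenthesizes to a1 ⋄ a2
(a6 ⋄ (a1 ⋄ a2)) unparenthesizes to a6 ⋄ a1 ⋄ a2
(a5 ⋄ a3) unparenthesizes to a5 ⋄ a3
(a4 ⋄ (a5 ⋄ a3)) unparenthesizes to a4 ⋄ a5 ⋄ a3
((a6 ⋄ (a1 ⋄ a2)) ⋄ (a4 ⋄ (a5 ⋄ a3))) unparenthesizes to a6 ⋄ a1 ⋄ a2 ⋄ a4 ⋄ a5 ⋄ a3


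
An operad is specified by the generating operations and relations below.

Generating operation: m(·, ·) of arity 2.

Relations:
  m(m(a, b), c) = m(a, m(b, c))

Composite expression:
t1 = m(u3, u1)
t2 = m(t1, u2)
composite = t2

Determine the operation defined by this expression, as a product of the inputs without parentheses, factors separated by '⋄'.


u3 ⋄ u1 ⋄ u2


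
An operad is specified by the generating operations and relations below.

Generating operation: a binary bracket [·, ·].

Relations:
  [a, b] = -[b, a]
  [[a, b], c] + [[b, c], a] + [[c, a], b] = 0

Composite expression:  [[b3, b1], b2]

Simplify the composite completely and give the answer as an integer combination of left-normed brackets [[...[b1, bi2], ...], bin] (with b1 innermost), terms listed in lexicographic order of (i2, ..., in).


-[[b1, b3], b2]


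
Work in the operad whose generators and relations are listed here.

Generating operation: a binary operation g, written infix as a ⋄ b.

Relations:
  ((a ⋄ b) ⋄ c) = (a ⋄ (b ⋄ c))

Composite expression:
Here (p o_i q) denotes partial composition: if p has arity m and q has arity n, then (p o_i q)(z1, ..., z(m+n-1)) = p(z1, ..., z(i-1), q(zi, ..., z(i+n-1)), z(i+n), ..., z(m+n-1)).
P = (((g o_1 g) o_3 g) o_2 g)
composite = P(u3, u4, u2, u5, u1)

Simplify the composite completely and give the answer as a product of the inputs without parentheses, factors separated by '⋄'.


u3 ⋄ u4 ⋄ u2 ⋄ u5 ⋄ u1


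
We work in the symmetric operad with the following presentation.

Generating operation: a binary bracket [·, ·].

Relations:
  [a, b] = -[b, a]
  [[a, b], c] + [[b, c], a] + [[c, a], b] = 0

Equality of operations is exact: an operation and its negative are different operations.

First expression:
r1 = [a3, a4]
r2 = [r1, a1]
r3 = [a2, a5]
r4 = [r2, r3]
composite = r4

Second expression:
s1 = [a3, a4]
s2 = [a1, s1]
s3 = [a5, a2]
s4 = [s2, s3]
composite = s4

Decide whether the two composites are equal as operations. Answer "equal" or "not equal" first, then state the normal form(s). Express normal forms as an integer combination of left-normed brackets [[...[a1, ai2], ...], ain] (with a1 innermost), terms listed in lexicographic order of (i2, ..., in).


In normal form, the first expression is -[[[[a1, a3], a4], a2], a5] + [[[[a1, a3], a4], a5], a2] + [[[[a1, a4], a3], a2], a5] - [[[[a1, a4], a3], a5], a2]
In normal form, the second expression is -[[[[a1, a3], a4], a2], a5] + [[[[a1, a3], a4], a5], a2] + [[[[a1, a4], a3], a2], a5] - [[[[a1, a4], a3], a5], a2]
Both agree, so they are equal.

equal — both sides give -[[[[a1, a3], a4], a2], a5] + [[[[a1, a3], a4], a5], a2] + [[[[a1, a4], a3], a2], a5] - [[[[a1, a4], a3], a5], a2]


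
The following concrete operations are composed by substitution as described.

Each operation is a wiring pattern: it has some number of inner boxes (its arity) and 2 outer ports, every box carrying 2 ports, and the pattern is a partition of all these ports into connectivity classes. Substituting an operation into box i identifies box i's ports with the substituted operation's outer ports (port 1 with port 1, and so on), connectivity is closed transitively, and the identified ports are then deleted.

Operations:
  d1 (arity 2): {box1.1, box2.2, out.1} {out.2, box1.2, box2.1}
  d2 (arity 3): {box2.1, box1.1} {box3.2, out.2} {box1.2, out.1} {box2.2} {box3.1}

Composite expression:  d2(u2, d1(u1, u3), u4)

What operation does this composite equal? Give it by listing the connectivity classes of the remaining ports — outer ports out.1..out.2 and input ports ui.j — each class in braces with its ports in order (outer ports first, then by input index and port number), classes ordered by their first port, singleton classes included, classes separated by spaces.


{out.1, u2.2} {out.2, u4.2} {u1.1, u2.1, u3.2} {u1.2, u3.1} {u4.1}

Reachability decides: close wires over d2-identified ports.
after d1, the pattern on (u1, u3) reads {out.1, u1.1, u3.2} {out.2, u1.2, u3.1} (out.j = its outer ports)
after d2, the pattern on (u2, u1, u3, u4) reads {out.1, u2.2} {out.2, u4.2} {u1.1, u2.1, u3.2} {u1.2, u3.1} {u4.1} (out.j = its outer ports)


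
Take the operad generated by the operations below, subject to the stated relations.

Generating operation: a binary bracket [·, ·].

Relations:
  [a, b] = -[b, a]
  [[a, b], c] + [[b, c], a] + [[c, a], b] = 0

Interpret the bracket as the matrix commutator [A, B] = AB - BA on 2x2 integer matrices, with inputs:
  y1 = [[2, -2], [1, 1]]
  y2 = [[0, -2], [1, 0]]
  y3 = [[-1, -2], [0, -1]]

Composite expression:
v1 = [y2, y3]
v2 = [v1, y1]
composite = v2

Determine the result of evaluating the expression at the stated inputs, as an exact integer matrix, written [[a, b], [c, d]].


[[0, -8], [-4, 0]]

[y2, y3] = [[2, 0], [0, -2]]
[[y2, y3], y1] = [[0, -8], [-4, 0]]


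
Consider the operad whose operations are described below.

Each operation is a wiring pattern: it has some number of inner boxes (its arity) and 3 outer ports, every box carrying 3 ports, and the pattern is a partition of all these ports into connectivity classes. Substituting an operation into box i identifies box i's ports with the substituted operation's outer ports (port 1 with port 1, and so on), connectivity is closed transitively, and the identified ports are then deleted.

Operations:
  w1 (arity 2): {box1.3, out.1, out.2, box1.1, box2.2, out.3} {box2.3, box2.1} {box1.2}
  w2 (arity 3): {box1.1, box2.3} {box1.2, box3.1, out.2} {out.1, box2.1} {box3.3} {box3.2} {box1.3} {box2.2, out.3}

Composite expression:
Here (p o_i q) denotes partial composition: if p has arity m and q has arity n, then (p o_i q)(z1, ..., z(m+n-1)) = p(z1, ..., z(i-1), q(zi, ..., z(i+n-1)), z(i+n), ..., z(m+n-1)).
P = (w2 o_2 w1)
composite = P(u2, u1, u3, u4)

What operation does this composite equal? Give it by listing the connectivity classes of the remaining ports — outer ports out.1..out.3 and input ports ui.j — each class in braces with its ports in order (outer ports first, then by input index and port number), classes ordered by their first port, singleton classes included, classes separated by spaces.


{out.1, out.3, u1.1, u1.3, u2.1, u3.2} {out.2, u2.2, u4.1} {u1.2} {u2.3} {u3.1, u3.3} {u4.2} {u4.3}

Reachability decides: close wires over w2-identified ports.
composing w1 on (u1, u3), with out.j its own outer ports: {out.1, out.2, out.3, u1.1, u1.3, u3.2} {u1.2} {u3.1, u3.3}
composing w2 on (u2, u1, u3, u4), with out.j its own outer ports: {out.1, out.3, u1.1, u1.3, u2.1, u3.2} {out.2, u2.2, u4.1} {u1.2} {u2.3} {u3.1, u3.3} {u4.2} {u4.3}


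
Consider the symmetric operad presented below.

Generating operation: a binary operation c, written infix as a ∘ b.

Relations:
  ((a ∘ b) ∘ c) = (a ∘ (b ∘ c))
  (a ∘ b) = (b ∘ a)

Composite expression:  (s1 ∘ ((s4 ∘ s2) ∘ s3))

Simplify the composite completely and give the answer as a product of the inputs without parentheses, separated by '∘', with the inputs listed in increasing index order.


s1 ∘ s2 ∘ s3 ∘ s4

With c associative and commutative, the s-input set is all that matters.
(s4 ∘ s2) flattens to s4 ∘ s2
((s4 ∘ s2) ∘ s3) flattens to s4 ∘ s2 ∘ s3
(s1 ∘ ((s4 ∘ s2) ∘ s3)) flattens to s1 ∘ s4 ∘ s2 ∘ s3
sorting the factors by input index: s1 ∘ s2 ∘ s3 ∘ s4


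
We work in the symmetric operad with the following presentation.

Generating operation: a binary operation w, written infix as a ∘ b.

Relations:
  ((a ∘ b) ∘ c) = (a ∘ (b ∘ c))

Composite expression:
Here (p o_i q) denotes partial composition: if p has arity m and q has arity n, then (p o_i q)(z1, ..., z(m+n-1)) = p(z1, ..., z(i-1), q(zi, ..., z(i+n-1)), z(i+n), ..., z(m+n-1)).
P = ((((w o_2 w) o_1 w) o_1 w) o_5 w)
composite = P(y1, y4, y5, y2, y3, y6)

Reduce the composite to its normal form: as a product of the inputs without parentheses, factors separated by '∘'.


All parenthesizations of w agree; list the y-inputs left to right.
(y1 ∘ y4) spells out as y1 ∘ y4
((y1 ∘ y4) ∘ y5) spells out as y1 ∘ y4 ∘ y5
(y3 ∘ y6) spells out as y3 ∘ y6
(y2 ∘ (y3 ∘ y6)) spells out as y2 ∘ y3 ∘ y6
(((y1 ∘ y4) ∘ y5) ∘ (y2 ∘ (y3 ∘ y6))) spells out as y1 ∘ y4 ∘ y5 ∘ y2 ∘ y3 ∘ y6

y1 ∘ y4 ∘ y5 ∘ y2 ∘ y3 ∘ y6


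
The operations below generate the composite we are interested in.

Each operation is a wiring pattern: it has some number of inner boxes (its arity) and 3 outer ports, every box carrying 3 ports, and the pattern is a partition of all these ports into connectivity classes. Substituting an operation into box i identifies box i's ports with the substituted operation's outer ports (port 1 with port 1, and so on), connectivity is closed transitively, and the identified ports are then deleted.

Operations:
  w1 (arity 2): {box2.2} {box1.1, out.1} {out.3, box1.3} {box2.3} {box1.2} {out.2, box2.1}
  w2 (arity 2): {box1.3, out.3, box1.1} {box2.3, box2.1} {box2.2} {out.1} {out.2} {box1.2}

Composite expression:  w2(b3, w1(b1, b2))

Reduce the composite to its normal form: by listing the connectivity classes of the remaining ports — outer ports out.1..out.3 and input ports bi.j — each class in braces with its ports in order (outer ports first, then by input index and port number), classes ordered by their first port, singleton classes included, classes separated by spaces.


Treat the ports identified at w2 as solder joints: merge, then drop.
the subtree at w1 composes to {out.1, b1.1} {out.2, b2.1} {out.3, b1.3} {b1.2} {b2.2} {b2.3} on (b1, b2); out.j = own outer ports
the subtree at w2 composes to {out.1} {out.2} {out.3, b3.1, b3.3} {b1.1, b1.3} {b1.2} {b2.1} {b2.2} {b2.3} {b3.2} on (b3, b1, b2); out.j = own outer ports

{out.1} {out.2} {out.3, b3.1, b3.3} {b1.1, b1.3} {b1.2} {b2.1} {b2.2} {b2.3} {b3.2}


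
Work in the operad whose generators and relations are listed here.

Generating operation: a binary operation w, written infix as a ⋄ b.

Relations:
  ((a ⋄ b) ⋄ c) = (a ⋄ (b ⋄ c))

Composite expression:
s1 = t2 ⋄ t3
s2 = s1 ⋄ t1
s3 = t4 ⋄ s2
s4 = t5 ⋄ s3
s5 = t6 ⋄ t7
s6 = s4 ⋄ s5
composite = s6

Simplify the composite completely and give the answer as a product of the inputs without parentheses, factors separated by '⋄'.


t5 ⋄ t4 ⋄ t2 ⋄ t3 ⋄ t1 ⋄ t6 ⋄ t7

Under associativity of w, the answer is the t's in reading order.
(t2 ⋄ t3) reduces to t2 ⋄ t3
((t2 ⋄ t3) ⋄ t1) reduces to t2 ⋄ t3 ⋄ t1
(t4 ⋄ ((t2 ⋄ t3) ⋄ t1)) reduces to t4 ⋄ t2 ⋄ t3 ⋄ t1
(t5 ⋄ (t4 ⋄ ((t2 ⋄ t3) ⋄ t1))) reduces to t5 ⋄ t4 ⋄ t2 ⋄ t3 ⋄ t1
(t6 ⋄ t7) reduces to t6 ⋄ t7
((t5 ⋄ (t4 ⋄ ((t2 ⋄ t3) ⋄ t1))) ⋄ (t6 ⋄ t7)) reduces to t5 ⋄ t4 ⋄ t2 ⋄ t3 ⋄ t1 ⋄ t6 ⋄ t7


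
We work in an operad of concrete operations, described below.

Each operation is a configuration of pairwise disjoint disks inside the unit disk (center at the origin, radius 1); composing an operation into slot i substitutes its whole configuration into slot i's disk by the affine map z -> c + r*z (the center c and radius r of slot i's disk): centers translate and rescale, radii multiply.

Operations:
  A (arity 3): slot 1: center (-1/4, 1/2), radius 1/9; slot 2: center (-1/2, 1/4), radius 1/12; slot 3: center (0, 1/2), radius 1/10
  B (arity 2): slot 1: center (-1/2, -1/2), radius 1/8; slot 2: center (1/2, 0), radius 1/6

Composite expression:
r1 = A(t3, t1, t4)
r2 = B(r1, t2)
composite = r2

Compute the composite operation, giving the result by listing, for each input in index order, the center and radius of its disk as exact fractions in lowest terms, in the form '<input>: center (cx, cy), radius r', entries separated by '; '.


Below B, radii multiply path by path; the t-disk centers shift.
tracing t3 down its 2-map path: center (-17/32, -7/16), radius 1/72
tracing t1 down its 2-map path: center (-9/16, -15/32), radius 1/96
tracing t4 down its 2-map path: center (-1/2, -7/16), radius 1/80
tracing t2 down its 1-map path: center (1/2, 0), radius 1/6

t1: center (-9/16, -15/32), radius 1/96; t2: center (1/2, 0), radius 1/6; t3: center (-17/32, -7/16), radius 1/72; t4: center (-1/2, -7/16), radius 1/80


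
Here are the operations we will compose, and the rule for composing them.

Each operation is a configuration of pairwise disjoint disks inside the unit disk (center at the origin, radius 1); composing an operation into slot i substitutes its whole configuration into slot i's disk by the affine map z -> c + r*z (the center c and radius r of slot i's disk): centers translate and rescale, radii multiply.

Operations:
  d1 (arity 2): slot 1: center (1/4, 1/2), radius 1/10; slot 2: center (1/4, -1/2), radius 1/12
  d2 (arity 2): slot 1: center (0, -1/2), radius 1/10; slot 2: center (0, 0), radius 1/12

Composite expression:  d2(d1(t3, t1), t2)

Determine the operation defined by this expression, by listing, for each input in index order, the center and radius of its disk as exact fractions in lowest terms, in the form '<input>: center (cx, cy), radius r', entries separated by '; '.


t1: center (1/40, -11/20), radius 1/120; t2: center (0, 0), radius 1/12; t3: center (1/40, -9/20), radius 1/100

Only the slot chain above each t matters under d2; compose those maps.
input t3: composing its 2 substitution steps yields center (1/40, -9/20), radius 1/100
input t1: composing its 2 substitution steps yields center (1/40, -11/20), radius 1/120
input t2: composing its 1 substitution step yields center (0, 0), radius 1/12


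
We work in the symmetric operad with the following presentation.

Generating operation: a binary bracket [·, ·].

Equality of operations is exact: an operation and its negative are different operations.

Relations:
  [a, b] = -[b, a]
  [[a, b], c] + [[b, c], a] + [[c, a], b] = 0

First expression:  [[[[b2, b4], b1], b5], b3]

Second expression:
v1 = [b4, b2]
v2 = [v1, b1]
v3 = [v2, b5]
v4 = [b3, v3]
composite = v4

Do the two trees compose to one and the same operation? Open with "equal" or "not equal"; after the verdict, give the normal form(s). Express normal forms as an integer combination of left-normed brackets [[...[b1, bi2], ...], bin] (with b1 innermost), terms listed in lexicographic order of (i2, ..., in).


equal: each reduces to -[[[[b1, b2], b4], b5], b3] + [[[[b1, b4], b2], b5], b3]

Reducing the first expression gives -[[[[b1, b2], b4], b5], b3] + [[[[b1, b4], b2], b5], b3]
Reducing the second expression gives -[[[[b1, b2], b4], b5], b3] + [[[[b1, b4], b2], b5], b3]
Both agree, so they are equal.


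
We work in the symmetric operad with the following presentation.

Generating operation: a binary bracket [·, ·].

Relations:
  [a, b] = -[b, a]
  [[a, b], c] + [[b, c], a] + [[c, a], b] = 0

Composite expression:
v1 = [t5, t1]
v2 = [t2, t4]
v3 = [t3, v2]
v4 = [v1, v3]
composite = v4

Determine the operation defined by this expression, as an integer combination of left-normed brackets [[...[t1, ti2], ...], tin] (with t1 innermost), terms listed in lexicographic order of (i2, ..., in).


[[[[t1, t5], t2], t4], t3] - [[[[t1, t5], t3], t2], t4] + [[[[t1, t5], t3], t4], t2] - [[[[t1, t5], t4], t2], t3]

Expand each bracket as ab - ba; the t1-initial words give the coefficients.
Composite bracket: [[t5, t1], [t3, [t2, t4]]]
Expanding via [a, b] = ab - ba: 16 signed words (2^4 = 16).
The t1-initial words carry the normal form:
  word t1t5t2t4t3 has sign +1, contributing +[[[[t1, t5], t2], t4], t3]
  word t1t5t3t2t4 has sign -1, contributing -[[[[t1, t5], t3], t2], t4]
  word t1t5t3t4t2 has sign +1, contributing +[[[[t1, t5], t3], t4], t2]
  word t1t5t4t2t3 has sign -1, contributing -[[[[t1, t5], t4], t2], t3]


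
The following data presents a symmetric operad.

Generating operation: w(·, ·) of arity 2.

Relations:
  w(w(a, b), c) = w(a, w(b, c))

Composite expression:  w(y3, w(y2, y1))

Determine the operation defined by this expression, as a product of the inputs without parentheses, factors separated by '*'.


y3 * y2 * y1

Under associativity of w, the answer is the y's in reading order.
w(y2, y1) flattens to y2 * y1
w(y3, w(y2, y1)) flattens to y3 * y2 * y1


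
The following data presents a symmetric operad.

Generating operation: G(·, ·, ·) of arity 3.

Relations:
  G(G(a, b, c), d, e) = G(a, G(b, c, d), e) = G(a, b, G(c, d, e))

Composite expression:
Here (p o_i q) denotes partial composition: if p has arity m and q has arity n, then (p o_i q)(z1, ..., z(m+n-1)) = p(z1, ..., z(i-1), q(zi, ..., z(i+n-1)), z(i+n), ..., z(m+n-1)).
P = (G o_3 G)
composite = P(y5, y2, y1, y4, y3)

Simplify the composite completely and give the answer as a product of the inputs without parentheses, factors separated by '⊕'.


y5 ⊕ y2 ⊕ y1 ⊕ y4 ⊕ y3


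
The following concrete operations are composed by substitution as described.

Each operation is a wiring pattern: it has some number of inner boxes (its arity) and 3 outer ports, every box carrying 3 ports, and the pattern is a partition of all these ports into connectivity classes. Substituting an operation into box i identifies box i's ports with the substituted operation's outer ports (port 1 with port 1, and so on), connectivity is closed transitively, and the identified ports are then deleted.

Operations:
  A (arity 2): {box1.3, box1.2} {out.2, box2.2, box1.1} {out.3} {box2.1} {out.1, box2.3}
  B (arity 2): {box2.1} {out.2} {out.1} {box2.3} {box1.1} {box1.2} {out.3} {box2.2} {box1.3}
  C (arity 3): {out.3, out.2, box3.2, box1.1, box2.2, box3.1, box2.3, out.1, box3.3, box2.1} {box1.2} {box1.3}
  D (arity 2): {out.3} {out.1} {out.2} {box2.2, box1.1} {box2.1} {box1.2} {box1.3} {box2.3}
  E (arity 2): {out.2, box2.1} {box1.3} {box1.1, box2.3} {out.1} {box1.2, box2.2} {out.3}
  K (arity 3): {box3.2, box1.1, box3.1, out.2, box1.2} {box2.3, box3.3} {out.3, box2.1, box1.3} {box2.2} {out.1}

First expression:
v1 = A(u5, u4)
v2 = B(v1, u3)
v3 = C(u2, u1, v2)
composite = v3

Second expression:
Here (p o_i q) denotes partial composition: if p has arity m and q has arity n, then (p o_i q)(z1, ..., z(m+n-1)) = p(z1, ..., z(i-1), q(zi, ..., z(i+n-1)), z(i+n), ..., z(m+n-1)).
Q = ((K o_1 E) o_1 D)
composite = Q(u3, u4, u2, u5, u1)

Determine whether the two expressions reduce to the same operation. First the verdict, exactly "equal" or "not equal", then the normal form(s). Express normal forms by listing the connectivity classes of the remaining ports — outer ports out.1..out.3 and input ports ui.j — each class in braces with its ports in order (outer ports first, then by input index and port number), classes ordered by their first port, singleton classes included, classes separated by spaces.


not equal — first {out.1, out.2, out.3, u1.1, u1.2, u1.3, u2.1} {u2.2} {u2.3} {u3.1} {u3.2} {u3.3} {u4.1} {u4.2, u5.1} {u4.3} {u5.2, u5.3}, second {out.1} {out.2, u1.1, u1.2, u2.1} {out.3, u5.1} {u1.3, u5.3} {u2.2} {u2.3} {u3.1, u4.2} {u3.2} {u3.3} {u4.1} {u4.3} {u5.2}

Reducing the first expression gives {out.1, out.2, out.3, u1.1, u1.2, u1.3, u2.1} {u2.2} {u2.3} {u3.1} {u3.2} {u3.3} {u4.1} {u4.2, u5.1} {u4.3} {u5.2, u5.3}
Reducing the second expression gives {out.1} {out.2, u1.1, u1.2, u2.1} {out.3, u5.1} {u1.3, u5.3} {u2.2} {u2.3} {u3.1, u4.2} {u3.2} {u3.3} {u4.1} {u4.3} {u5.2}
They disagree, so not equal.


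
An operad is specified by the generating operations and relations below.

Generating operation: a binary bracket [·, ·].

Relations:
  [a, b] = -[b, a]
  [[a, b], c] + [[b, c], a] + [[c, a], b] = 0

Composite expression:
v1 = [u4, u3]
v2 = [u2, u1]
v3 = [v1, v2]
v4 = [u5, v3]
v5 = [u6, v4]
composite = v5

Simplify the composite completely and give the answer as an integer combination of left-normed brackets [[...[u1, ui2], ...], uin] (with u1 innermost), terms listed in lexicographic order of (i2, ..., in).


Skip Jacobi rewriting: expand, keep u1-initial words, read off terms.
Composite bracket: [u6, [u5, [[u4, u3], [u2, u1]]]]
Full expansion: 32 signed words from ab - ba (2^5 = 32).
Only words starting with u1 matter:
  the word u1u2u3u4u5u6 carries sign -1 and contributes -[[[[[u1, u2], u3], u4], u5], u6]
  the word u1u2u4u3u5u6 carries sign +1 and contributes +[[[[[u1, u2], u4], u3], u5], u6]

-[[[[[u1, u2], u3], u4], u5], u6] + [[[[[u1, u2], u4], u3], u5], u6]


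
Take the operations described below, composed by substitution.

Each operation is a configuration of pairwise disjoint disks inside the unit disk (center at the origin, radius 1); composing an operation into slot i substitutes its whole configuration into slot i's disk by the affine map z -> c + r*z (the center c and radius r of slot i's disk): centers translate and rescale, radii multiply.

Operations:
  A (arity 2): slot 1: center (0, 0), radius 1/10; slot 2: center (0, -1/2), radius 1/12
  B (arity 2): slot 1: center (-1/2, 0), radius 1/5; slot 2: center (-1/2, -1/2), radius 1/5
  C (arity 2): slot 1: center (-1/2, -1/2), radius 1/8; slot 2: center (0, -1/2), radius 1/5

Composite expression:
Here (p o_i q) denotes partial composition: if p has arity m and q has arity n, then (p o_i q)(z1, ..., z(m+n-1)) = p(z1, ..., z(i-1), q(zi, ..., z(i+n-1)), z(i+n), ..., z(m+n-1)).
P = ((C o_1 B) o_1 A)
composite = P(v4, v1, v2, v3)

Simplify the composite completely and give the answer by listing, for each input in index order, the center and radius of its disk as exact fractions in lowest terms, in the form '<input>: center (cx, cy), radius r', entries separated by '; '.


v1: center (-9/16, -41/80), radius 1/480; v2: center (-9/16, -9/16), radius 1/40; v3: center (0, -1/2), radius 1/5; v4: center (-9/16, -1/2), radius 1/400

Affine substitution under C: radii multiply and v-centers shift.
v4: after 3 affine steps, its disk has center (-9/16, -1/2), radius 1/400
v1: after 3 affine steps, its disk has center (-9/16, -41/80), radius 1/480
v2: after 2 affine steps, its disk has center (-9/16, -9/16), radius 1/40
v3: after 1 affine step, its disk has center (0, -1/2), radius 1/5


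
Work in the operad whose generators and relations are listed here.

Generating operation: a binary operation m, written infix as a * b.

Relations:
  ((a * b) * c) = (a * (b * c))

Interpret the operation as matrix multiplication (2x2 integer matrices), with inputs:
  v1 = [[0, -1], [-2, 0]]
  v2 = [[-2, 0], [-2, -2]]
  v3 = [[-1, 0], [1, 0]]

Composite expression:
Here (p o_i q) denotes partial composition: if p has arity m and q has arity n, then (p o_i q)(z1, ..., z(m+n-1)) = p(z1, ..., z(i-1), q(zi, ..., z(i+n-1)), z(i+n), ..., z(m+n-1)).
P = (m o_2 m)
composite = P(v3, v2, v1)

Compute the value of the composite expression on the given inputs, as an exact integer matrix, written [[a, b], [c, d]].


[[0, -2], [0, 2]]


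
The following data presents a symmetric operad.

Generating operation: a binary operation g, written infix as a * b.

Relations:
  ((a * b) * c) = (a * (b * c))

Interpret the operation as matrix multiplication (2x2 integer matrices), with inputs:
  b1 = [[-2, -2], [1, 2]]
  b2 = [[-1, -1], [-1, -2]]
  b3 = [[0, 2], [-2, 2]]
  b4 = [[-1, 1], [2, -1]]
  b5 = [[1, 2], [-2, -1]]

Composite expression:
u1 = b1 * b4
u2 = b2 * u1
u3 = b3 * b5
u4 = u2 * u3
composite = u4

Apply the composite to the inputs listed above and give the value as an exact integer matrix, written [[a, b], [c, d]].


[[-2, -4], [4, -4]]

(b1 * b4) = [[-2, 0], [3, -1]]
(b2 * (b1 * b4)) = [[-1, 1], [-4, 2]]
(b3 * b5) = [[-4, -2], [-6, -6]]
((b2 * (b1 * b4)) * (b3 * b5)) = [[-2, -4], [4, -4]]


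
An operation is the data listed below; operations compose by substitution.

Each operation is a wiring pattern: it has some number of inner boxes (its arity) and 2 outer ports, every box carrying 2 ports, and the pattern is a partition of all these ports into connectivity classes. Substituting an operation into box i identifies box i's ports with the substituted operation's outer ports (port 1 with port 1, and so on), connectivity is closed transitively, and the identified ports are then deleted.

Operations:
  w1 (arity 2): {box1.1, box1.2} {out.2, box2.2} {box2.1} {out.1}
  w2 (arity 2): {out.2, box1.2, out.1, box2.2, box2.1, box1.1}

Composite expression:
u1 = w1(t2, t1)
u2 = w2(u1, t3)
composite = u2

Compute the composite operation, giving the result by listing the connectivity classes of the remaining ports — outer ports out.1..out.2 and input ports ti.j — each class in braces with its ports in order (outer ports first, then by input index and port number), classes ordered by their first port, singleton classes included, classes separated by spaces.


{out.1, out.2, t1.2, t3.1, t3.2} {t1.1} {t2.1, t2.2}

Substituting into w2 glues patterns; closure does the rest.
after w1, the pattern on (t2, t1) reads {out.1} {out.2, t1.2} {t1.1} {t2.1, t2.2} (out.j = its outer ports)
after w2, the pattern on (t2, t1, t3) reads {out.1, out.2, t1.2, t3.1, t3.2} {t1.1} {t2.1, t2.2} (out.j = its outer ports)


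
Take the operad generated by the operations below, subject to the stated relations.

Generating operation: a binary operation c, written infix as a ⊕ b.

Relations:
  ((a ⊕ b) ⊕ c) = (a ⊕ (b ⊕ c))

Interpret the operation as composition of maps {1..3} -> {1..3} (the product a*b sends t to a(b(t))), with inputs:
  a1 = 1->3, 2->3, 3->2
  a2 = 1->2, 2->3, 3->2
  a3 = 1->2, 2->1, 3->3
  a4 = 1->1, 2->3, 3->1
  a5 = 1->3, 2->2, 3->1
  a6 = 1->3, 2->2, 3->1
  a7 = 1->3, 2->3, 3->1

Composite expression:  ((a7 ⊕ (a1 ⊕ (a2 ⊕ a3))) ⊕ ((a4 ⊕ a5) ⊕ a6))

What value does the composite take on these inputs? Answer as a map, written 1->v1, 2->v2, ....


1->3, 2->1, 3->3

(a2 ⊕ a3) = 1->3, 2->2, 3->2
(a1 ⊕ (a2 ⊕ a3)) = 1->2, 2->3, 3->3
(a7 ⊕ (a1 ⊕ (a2 ⊕ a3))) = 1->3, 2->1, 3->1
(a4 ⊕ a5) = 1->1, 2->3, 3->1
((a4 ⊕ a5) ⊕ a6) = 1->1, 2->3, 3->1
((a7 ⊕ (a1 ⊕ (a2 ⊕ a3))) ⊕ ((a4 ⊕ a5) ⊕ a6)) = 1->3, 2->1, 3->3


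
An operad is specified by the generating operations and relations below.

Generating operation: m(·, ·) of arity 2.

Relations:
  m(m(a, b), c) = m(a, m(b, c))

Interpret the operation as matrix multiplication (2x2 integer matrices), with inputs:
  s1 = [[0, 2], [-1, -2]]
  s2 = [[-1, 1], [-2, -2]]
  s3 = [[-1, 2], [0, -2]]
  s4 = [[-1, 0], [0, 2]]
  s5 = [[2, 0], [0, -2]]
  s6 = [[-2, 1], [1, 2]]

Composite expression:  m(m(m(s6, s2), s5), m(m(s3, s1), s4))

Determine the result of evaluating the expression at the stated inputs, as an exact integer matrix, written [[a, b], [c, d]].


[[-16, 64], [-32, 168]]


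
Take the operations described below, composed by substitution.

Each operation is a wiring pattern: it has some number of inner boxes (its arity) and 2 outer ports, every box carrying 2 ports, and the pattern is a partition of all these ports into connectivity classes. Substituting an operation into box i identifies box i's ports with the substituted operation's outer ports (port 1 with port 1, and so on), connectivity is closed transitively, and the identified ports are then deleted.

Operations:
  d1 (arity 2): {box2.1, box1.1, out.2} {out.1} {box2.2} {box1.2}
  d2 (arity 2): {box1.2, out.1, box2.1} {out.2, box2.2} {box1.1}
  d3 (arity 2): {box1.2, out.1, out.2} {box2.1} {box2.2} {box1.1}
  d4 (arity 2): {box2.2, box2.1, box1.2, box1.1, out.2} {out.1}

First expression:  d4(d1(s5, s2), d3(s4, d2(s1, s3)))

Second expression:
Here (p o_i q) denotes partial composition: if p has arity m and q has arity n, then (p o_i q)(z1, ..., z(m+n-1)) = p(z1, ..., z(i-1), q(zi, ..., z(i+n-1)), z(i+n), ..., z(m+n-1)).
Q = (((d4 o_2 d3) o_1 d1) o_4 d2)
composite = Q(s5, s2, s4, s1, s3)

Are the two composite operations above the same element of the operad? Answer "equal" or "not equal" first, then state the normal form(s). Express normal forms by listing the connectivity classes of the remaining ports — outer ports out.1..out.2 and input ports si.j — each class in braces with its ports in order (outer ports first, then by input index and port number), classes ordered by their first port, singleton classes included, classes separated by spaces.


equal; both compose to {out.1} {out.2, s2.1, s4.2, s5.1} {s1.1} {s1.2, s3.1} {s2.2} {s3.2} {s4.1} {s5.2}


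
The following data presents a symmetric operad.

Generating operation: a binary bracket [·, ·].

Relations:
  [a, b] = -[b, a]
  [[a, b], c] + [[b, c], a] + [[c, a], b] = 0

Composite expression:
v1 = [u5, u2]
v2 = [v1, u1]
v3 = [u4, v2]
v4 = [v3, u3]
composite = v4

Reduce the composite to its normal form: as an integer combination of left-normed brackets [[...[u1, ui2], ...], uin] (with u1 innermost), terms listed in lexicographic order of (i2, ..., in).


-[[[[u1, u2], u5], u4], u3] + [[[[u1, u5], u2], u4], u3]

In the tensor algebra, words opening u1 carry the u1-anchored form.
Composite bracket: [[u4, [[u5, u2], u1]], u3]
Under [a, b] = ab - ba we get 16 signed associative words (2^4 = 16).
Collect the words opening with u1:
  u1u2u5u4u3 (sign -1) contributes -[[[[u1, u2], u5], u4], u3]
  u1u5u2u4u3 (sign +1) contributes +[[[[u1, u5], u2], u4], u3]


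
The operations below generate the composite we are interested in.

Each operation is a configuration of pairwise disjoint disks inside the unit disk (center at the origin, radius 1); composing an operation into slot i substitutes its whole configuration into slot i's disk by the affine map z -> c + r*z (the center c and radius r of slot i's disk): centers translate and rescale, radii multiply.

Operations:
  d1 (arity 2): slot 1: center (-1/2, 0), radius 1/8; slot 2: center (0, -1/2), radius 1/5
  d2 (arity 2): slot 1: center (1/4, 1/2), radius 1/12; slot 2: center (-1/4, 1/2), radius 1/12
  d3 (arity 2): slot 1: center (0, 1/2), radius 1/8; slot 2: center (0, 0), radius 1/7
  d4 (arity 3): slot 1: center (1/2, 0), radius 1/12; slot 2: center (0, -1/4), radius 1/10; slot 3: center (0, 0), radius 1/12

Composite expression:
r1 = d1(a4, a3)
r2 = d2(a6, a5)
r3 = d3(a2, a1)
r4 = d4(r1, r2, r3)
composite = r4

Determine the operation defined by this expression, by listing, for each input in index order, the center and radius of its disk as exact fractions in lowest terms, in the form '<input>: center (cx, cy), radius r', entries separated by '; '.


a1: center (0, 0), radius 1/84; a2: center (0, 1/24), radius 1/96; a3: center (1/2, -1/24), radius 1/60; a4: center (11/24, 0), radius 1/96; a5: center (-1/40, -1/5), radius 1/120; a6: center (1/40, -1/5), radius 1/120

Follow each a-input down from d4: c' goes to c + r*c', radius to r*r'.
a4 passes through 2 substitutions, ending at center (11/24, 0), radius 1/96
a3 passes through 2 substitutions, ending at center (1/2, -1/24), radius 1/60
a6 passes through 2 substitutions, ending at center (1/40, -1/5), radius 1/120
a5 passes through 2 substitutions, ending at center (-1/40, -1/5), radius 1/120
a2 passes through 2 substitutions, ending at center (0, 1/24), radius 1/96
a1 passes through 2 substitutions, ending at center (0, 0), radius 1/84


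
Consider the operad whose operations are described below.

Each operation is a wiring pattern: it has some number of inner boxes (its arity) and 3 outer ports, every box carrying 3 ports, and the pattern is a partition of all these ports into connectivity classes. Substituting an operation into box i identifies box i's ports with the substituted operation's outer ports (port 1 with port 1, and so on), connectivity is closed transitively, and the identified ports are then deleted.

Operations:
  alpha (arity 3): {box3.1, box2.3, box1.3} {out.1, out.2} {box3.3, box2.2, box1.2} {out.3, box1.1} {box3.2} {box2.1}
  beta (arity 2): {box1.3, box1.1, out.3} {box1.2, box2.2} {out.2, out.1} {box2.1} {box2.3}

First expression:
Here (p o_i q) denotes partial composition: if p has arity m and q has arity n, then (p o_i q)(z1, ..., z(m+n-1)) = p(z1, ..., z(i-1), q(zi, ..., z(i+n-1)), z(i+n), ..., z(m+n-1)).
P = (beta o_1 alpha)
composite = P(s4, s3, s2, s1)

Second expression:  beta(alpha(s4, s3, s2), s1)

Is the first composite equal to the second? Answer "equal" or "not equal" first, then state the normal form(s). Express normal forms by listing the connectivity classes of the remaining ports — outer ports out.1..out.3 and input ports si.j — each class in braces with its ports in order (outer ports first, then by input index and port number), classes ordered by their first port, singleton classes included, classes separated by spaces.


equal; both compose to {out.1, out.2} {out.3, s1.2, s4.1} {s1.1} {s1.3} {s2.1, s3.3, s4.3} {s2.2} {s2.3, s3.2, s4.2} {s3.1}

Reducing the first expression gives {out.1, out.2} {out.3, s1.2, s4.1} {s1.1} {s1.3} {s2.1, s3.3, s4.3} {s2.2} {s2.3, s3.2, s4.2} {s3.1}
Reducing the second expression gives {out.1, out.2} {out.3, s1.2, s4.1} {s1.1} {s1.3} {s2.1, s3.3, s4.3} {s2.2} {s2.3, s3.2, s4.2} {s3.1}
The normal forms match — equal.


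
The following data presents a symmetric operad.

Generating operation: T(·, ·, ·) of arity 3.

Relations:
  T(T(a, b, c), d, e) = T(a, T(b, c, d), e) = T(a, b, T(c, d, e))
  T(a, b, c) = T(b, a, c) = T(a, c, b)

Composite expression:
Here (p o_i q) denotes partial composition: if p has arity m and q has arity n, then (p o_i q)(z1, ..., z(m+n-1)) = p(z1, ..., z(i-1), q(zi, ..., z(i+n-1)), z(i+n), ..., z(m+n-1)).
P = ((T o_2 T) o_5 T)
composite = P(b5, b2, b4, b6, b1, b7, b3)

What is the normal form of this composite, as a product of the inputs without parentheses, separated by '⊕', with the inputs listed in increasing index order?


Reordering under T is free, so list the b-inputs canonically.
T(b2, b4, b6) linearizes to b2 ⊕ b4 ⊕ b6
T(b1, b7, b3) linearizes to b1 ⊕ b7 ⊕ b3
T(b5, T(b2, b4, b6), T(b1, b7, b3)) linearizes to b5 ⊕ b2 ⊕ b4 ⊕ b6 ⊕ b1 ⊕ b7 ⊕ b3
the factors in increasing index order: b1 ⊕ b2 ⊕ b3 ⊕ b4 ⊕ b5 ⊕ b6 ⊕ b7

b1 ⊕ b2 ⊕ b3 ⊕ b4 ⊕ b5 ⊕ b6 ⊕ b7


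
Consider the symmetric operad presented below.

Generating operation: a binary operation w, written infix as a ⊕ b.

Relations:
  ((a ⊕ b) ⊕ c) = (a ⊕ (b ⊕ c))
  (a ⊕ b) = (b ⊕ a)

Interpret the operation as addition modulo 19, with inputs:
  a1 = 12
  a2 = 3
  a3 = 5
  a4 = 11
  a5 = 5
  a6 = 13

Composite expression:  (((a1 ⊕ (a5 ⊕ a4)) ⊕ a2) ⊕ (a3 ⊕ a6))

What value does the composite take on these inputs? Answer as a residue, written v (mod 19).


(a5 ⊕ a4) = 16
(a1 ⊕ (a5 ⊕ a4)) = 9
((a1 ⊕ (a5 ⊕ a4)) ⊕ a2) = 12
(a3 ⊕ a6) = 18
(((a1 ⊕ (a5 ⊕ a4)) ⊕ a2) ⊕ (a3 ⊕ a6)) = 11

11 (mod 19)


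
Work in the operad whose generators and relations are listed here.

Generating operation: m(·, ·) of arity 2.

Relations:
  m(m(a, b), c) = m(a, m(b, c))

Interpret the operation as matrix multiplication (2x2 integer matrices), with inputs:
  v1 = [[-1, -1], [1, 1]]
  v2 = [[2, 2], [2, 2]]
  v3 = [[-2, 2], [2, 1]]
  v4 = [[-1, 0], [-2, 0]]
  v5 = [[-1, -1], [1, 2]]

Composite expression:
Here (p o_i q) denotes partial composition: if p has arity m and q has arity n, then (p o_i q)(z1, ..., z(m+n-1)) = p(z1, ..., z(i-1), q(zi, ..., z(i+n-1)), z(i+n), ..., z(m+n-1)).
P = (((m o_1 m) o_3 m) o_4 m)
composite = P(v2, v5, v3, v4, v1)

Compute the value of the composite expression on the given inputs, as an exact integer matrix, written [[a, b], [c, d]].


[[8, 8], [8, 8]]

m(v2, v5) = [[0, 2], [0, 2]]
m(v4, v1) = [[1, 1], [2, 2]]
m(v3, m(v4, v1)) = [[2, 2], [4, 4]]
m(m(v2, v5), m(v3, m(v4, v1))) = [[8, 8], [8, 8]]


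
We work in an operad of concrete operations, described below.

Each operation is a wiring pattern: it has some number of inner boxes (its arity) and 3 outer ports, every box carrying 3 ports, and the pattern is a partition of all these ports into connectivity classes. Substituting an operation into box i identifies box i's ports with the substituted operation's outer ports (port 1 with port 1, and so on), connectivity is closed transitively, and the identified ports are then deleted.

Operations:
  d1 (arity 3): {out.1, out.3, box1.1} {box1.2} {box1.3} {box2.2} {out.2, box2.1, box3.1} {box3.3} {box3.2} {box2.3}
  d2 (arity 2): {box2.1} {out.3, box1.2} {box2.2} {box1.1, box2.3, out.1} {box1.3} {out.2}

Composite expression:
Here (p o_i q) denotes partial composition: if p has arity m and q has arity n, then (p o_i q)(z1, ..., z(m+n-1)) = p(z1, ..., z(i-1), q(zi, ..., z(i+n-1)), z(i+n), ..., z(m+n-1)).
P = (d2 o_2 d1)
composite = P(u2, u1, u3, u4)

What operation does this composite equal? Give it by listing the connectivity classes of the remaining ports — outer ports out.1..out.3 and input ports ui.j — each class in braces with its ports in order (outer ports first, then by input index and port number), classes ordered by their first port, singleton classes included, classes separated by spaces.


{out.1, u1.1, u2.1} {out.2} {out.3, u2.2} {u1.2} {u1.3} {u2.3} {u3.1, u4.1} {u3.2} {u3.3} {u4.2} {u4.3}

After gluing at d2, chains via deleted ports link the u-ports.
stage d1: inputs (u1, u3, u4), connectivity {out.1, out.3, u1.1} {out.2, u3.1, u4.1} {u1.2} {u1.3} {u3.2} {u3.3} {u4.2} {u4.3}, out.j its boundary
stage d2: inputs (u2, u1, u3, u4), connectivity {out.1, u1.1, u2.1} {out.2} {out.3, u2.2} {u1.2} {u1.3} {u2.3} {u3.1, u4.1} {u3.2} {u3.3} {u4.2} {u4.3}, out.j its boundary


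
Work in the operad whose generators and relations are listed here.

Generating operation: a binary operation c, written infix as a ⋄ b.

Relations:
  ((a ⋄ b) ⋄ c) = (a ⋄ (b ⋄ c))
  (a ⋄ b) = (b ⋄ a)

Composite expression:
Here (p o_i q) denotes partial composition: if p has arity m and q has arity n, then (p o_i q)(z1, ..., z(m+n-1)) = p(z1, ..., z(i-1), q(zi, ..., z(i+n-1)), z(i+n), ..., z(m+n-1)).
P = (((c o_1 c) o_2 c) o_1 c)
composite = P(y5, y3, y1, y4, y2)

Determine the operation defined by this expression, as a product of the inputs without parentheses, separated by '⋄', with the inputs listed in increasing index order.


y1 ⋄ y2 ⋄ y3 ⋄ y4 ⋄ y5

Shape and order are irrelevant to c; the y-input set decides.
(y5 ⋄ y3) linearizes to y5 ⋄ y3
(y1 ⋄ y4) linearizes to y1 ⋄ y4
((y5 ⋄ y3) ⋄ (y1 ⋄ y4)) linearizes to y5 ⋄ y3 ⋄ y1 ⋄ y4
(((y5 ⋄ y3) ⋄ (y1 ⋄ y4)) ⋄ y2) linearizes to y5 ⋄ y3 ⋄ y1 ⋄ y4 ⋄ y2
commutativity sorts the factors: y1 ⋄ y2 ⋄ y3 ⋄ y4 ⋄ y5
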